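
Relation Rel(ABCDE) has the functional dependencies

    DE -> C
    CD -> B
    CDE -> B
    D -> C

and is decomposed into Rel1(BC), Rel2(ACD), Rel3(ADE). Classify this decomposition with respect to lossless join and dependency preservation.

Lossless test (chase): Rows 2 and 3 agree on D; apply D→C and equate their C entries. Rows 2 and 3 agree on CD; apply CD→B and equate their B entries. No row becomes fully distinguished — the join is lossy.
Dependency preservation: the restricted closure of {CD} across the fragments never reaches {B}, so CD → B cannot be enforced without a join — not preserved.

lossy and not dependency-preserving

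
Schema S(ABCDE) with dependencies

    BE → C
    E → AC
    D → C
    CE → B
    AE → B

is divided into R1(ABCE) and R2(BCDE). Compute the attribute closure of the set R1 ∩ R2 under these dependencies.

ABCE

R1 ∩ R2 = {BCE}.
E → AC applies, adding A
Closure: {ABCE}.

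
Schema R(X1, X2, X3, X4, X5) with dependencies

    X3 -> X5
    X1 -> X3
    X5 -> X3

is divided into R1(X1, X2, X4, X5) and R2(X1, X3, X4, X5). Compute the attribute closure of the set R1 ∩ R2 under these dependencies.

R1 ∩ R2 = {X1, X4, X5}.
X1 → X3 applies, adding X3
Closure: {X1, X3, X4, X5}.

X1, X3, X4, X5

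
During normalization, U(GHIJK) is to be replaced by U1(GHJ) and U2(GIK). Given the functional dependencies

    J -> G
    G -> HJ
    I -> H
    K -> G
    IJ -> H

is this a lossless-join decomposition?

Yes

Common attributes: U1 ∩ U2 = {G}.
Closure of {G}: G → HJ applies, adding HJ. So (G)⁺ = {GHJ}.
This closure contains every attribute of U1, so U1 ∩ U2 → U1. The join is lossless.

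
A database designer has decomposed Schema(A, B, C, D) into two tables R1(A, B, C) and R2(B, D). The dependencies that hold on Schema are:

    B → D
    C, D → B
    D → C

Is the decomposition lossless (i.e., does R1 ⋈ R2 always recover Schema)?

Yes

Common attributes: R1 ∩ R2 = {B}.
Closure of {B}: B → D applies, adding D; D → C applies, adding C. So (B)⁺ = {B, C, D}.
This closure contains every attribute of R2, so R1 ∩ R2 → R2. The join is lossless.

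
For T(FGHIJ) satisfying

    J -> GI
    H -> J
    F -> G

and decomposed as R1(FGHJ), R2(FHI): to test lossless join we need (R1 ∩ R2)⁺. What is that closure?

R1 ∩ R2 = {FH}.
H → J applies, adding J
F → G applies, adding G
J → GI applies, adding I
Closure: {FGHIJ}.

FGHIJ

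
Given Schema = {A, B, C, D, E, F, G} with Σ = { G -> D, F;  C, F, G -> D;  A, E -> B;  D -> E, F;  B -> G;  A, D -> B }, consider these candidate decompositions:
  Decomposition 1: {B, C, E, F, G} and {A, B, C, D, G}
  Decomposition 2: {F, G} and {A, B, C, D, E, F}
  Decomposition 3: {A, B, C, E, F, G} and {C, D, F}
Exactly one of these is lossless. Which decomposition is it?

Decomposition 1: common = {B, C, G}, closure = {B, C, D, E, F, G} → lossless.
Decomposition 2: common = {F}, closure = {F} → lossy.
Decomposition 3: common = {C, F}, closure = {C, F} → lossy.

Decomposition 1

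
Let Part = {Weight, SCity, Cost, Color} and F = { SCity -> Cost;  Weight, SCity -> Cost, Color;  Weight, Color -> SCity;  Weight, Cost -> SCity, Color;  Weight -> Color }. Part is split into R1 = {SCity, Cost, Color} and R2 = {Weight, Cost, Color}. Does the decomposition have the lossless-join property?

No

Common attributes: R1 ∩ R2 = {Cost, Color}.
No dependency enlarges {Cost, Color}, so (Cost, Color)⁺ = {Cost, Color}.
The closure contains neither all of R1 = {SCity, Cost, Color} nor all of R2 = {Weight, Cost, Color}, so the common attributes are not a superkey of either fragment. The join is lossy.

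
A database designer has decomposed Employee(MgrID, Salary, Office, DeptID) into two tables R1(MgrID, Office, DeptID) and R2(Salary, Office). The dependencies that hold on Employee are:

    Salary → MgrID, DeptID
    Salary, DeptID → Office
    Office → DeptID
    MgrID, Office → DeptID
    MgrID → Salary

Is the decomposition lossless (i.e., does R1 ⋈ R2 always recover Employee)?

Common attributes: R1 ∩ R2 = {Office}.
Closure of {Office}: Office → DeptID applies, adding DeptID. So (Office)⁺ = {Office, DeptID}.
The closure contains neither all of R1 = {MgrID, Office, DeptID} nor all of R2 = {Salary, Office}, so the common attributes are not a superkey of either fragment. The join is lossy.

No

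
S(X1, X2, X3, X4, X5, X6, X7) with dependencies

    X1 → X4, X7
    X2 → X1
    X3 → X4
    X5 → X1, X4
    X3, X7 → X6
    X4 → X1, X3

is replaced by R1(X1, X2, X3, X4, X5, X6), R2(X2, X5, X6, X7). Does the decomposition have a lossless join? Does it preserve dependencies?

Lossless test: (X2, X5, X6)⁺ = {X1, X2, X3, X4, X5, X6, X7}, which contains all of one fragment — lossless.
Dependency preservation: the restricted closure of {X1} across the fragments never reaches {X4, X7}, so X1 → X4, X7 cannot be enforced without a join — not preserved.

lossless but not dependency-preserving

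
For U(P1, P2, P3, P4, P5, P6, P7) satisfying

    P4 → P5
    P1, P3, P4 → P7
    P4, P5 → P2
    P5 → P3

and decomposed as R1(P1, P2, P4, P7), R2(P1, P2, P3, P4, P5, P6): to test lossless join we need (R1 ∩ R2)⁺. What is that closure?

R1 ∩ R2 = {P1, P2, P4}.
P4 → P5 applies, adding P5
P5 → P3 applies, adding P3
P1, P3, P4 → P7 applies, adding P7
Closure: {P1, P2, P3, P4, P5, P7}.

P1, P2, P3, P4, P5, P7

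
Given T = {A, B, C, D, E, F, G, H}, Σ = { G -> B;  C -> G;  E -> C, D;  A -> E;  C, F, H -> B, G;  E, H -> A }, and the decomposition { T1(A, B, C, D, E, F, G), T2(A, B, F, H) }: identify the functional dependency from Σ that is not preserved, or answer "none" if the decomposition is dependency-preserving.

Check E, H → A: no single fragment contains all of {A, E, H}, and the restricted closure of {E, H} across the fragments never reaches {A}.
G → B is preserved.
C → G is preserved.
E → C, D is preserved.
A → E is preserved.
C, F, H → B, G is preserved.

E, H -> A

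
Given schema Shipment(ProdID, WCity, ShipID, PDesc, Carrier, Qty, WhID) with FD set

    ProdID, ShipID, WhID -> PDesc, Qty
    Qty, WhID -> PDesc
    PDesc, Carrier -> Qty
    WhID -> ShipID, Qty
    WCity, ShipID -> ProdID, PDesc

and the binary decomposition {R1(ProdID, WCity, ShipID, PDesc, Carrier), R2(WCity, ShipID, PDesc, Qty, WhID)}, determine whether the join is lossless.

Common attributes: R1 ∩ R2 = {WCity, ShipID, PDesc}.
Closure of {WCity, ShipID, PDesc}: WCity, ShipID → ProdID, PDesc applies, adding ProdID. So (WCity, ShipID, PDesc)⁺ = {ProdID, WCity, ShipID, PDesc}.
The closure contains neither all of R1 = {ProdID, WCity, ShipID, PDesc, Carrier} nor all of R2 = {WCity, ShipID, PDesc, Qty, WhID}, so the common attributes are not a superkey of either fragment. The join is lossy.

No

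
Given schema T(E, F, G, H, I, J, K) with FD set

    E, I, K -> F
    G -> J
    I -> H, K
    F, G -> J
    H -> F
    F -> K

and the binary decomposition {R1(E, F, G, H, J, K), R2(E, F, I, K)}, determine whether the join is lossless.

Common attributes: R1 ∩ R2 = {E, F, K}.
No dependency enlarges {E, F, K}, so (E, F, K)⁺ = {E, F, K}.
The closure contains neither all of R1 = {E, F, G, H, J, K} nor all of R2 = {E, F, I, K}, so the common attributes are not a superkey of either fragment. The join is lossy.

No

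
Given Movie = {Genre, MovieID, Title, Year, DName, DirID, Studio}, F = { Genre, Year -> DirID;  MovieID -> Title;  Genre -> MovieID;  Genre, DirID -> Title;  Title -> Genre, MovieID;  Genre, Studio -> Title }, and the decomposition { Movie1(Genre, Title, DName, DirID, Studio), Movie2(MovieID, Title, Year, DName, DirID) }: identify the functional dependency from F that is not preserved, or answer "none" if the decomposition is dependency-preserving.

Genre, Year → DirID: restricted closure across fragments reaches DirID.
MovieID → Title lies within Movie2.
Genre → MovieID: restricted closure across fragments reaches MovieID.
Genre, DirID → Title lies within Movie1.
Title → Genre, MovieID: restricted closure across fragments reaches Genre, MovieID.
Genre, Studio → Title lies within Movie1.
Every dependency is enforceable on the fragments, so the decomposition is dependency-preserving.

none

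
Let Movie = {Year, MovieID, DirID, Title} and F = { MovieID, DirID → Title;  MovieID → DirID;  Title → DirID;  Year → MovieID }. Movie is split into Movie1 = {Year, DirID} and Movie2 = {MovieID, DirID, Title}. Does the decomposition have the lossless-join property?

No

Common attributes: Movie1 ∩ Movie2 = {DirID}.
No dependency enlarges {DirID}, so (DirID)⁺ = {DirID}.
The closure contains neither all of Movie1 = {Year, DirID} nor all of Movie2 = {MovieID, DirID, Title}, so the common attributes are not a superkey of either fragment. The join is lossy.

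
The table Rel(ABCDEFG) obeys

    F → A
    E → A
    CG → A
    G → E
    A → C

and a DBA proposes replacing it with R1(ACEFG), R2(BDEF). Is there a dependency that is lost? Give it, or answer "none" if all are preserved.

none

F → A lies within R1.
E → A lies within R1.
CG → A lies within R1.
G → E lies within R1.
A → C lies within R1.
Every dependency is enforceable on the fragments, so the decomposition is dependency-preserving.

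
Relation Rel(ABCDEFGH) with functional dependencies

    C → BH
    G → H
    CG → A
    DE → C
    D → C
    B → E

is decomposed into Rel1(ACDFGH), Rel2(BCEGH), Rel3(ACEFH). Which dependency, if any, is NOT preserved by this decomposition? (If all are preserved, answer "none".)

none

C → BH lies within Rel2.
G → H lies within Rel1.
CG → A lies within Rel1.
DE → C: restricted closure across fragments reaches C.
D → C lies within Rel1.
B → E lies within Rel2.
Every dependency is enforceable on the fragments, so the decomposition is dependency-preserving.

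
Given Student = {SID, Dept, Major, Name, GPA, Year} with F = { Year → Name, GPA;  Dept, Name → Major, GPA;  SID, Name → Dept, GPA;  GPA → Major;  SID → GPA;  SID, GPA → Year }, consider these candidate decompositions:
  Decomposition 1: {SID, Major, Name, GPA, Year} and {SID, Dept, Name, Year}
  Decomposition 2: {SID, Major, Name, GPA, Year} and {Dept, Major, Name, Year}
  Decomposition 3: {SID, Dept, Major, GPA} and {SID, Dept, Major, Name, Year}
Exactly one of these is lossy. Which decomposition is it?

Decomposition 1: common = {SID, Name, Year}, closure = {SID, Dept, Major, Name, GPA, Year} → lossless.
Decomposition 2: common = {Major, Name, Year}, closure = {Major, Name, GPA, Year} → lossy.
Decomposition 3: common = {SID, Dept, Major}, closure = {SID, Dept, Major, Name, GPA, Year} → lossless.

Decomposition 2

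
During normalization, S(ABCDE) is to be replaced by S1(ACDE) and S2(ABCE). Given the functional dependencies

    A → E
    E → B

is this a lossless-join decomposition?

Common attributes: S1 ∩ S2 = {ACE}.
Closure of {ACE}: E → B applies, adding B. So (ACE)⁺ = {ABCE}.
This closure contains every attribute of S2, so S1 ∩ S2 → S2. The join is lossless.

Yes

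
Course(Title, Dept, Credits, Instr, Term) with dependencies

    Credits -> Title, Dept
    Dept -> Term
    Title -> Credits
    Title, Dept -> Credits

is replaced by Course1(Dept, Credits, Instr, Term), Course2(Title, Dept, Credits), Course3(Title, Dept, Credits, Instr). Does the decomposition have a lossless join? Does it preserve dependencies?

Lossless test (chase): Rows 1 and 2 agree on Credits; apply Credits→Title, Dept and equate their Title, Dept entries. Rows 1 and 2 agree on Dept; apply Dept→Term and equate their Term entries. Rows 1 and 3 agree on Dept; apply Dept→Term and equate their Term entries. Row 1 is now all distinguished symbols — the join is lossless.
Dependency preservation: every FD's attributes lie within a single fragment, so each can be enforced locally — preserved.

lossless and dependency-preserving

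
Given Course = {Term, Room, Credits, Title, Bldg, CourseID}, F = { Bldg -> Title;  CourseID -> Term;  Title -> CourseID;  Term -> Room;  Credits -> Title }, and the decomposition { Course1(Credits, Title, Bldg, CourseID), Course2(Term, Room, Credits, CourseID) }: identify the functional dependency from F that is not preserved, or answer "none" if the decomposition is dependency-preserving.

Bldg → Title lies within Course1.
CourseID → Term lies within Course2.
Title → CourseID lies within Course1.
Term → Room lies within Course2.
Credits → Title lies within Course1.
Every dependency is enforceable on the fragments, so the decomposition is dependency-preserving.

none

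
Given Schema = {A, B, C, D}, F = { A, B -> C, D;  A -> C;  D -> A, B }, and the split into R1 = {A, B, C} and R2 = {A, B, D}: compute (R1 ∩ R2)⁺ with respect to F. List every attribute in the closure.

A, B, C, D

R1 ∩ R2 = {A, B}.
A, B → C, D applies, adding C, D
Closure: {A, B, C, D}.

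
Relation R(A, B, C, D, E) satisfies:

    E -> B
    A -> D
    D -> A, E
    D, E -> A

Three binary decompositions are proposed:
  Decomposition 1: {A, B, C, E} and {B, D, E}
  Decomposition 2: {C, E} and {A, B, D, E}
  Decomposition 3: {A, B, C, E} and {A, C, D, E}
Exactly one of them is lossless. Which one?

Decomposition 3

Decomposition 1: common = {B, E}, closure = {B, E} → lossy.
Decomposition 2: common = {E}, closure = {B, E} → lossy.
Decomposition 3: common = {A, C, E}, closure = {A, B, C, D, E} → lossless.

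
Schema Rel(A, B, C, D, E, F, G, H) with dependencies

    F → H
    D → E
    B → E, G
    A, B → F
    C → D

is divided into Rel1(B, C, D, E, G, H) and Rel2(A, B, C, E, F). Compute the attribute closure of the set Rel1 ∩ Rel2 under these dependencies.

Rel1 ∩ Rel2 = {B, C, E}.
B → E, G applies, adding G
C → D applies, adding D
Closure: {B, C, D, E, G}.

B, C, D, E, G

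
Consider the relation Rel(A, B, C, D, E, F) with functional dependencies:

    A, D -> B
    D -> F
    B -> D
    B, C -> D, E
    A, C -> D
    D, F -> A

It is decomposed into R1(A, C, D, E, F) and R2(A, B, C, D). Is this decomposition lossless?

Yes

Common attributes: R1 ∩ R2 = {A, C, D}.
Closure of {A, C, D}: A, D → B applies, adding B; D → F applies, adding F; B, C → D, E applies, adding E. So (A, C, D)⁺ = {A, B, C, D, E, F}.
This closure contains every attribute of R1, so R1 ∩ R2 → R1. The join is lossless.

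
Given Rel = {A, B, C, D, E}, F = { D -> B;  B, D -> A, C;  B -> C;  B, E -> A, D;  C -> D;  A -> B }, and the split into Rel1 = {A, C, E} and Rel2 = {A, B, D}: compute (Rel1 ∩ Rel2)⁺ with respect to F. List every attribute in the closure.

A, B, C, D

Rel1 ∩ Rel2 = {A}.
A → B applies, adding B
B → C applies, adding C
C → D applies, adding D
Closure: {A, B, C, D}.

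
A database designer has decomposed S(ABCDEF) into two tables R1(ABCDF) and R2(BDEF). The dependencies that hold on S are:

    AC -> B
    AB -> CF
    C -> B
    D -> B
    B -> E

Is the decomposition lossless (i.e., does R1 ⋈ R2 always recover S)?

Common attributes: R1 ∩ R2 = {BDF}.
Closure of {BDF}: B → E applies, adding E. So (BDF)⁺ = {BDEF}.
This closure contains every attribute of R2, so R1 ∩ R2 → R2. The join is lossless.

Yes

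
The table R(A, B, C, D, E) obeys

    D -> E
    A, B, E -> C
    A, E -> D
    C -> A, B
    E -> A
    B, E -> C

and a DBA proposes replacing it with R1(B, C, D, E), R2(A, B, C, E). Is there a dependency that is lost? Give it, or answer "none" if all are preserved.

none

D → E lies within R1.
A, B, E → C lies within R2.
A, E → D: restricted closure across fragments reaches D.
C → A, B lies within R2.
E → A lies within R2.
B, E → C lies within R1.
Every dependency is enforceable on the fragments, so the decomposition is dependency-preserving.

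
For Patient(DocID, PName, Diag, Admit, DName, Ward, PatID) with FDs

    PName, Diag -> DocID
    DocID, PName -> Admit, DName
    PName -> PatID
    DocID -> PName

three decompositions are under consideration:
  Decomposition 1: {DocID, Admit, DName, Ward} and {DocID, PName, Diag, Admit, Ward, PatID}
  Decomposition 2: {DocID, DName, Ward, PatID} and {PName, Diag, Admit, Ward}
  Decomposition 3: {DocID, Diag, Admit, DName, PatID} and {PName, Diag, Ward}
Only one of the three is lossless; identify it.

Decomposition 1: common = {DocID, Admit, Ward}, closure = {DocID, PName, Admit, DName, Ward, PatID} → lossless.
Decomposition 2: common = {Ward}, closure = {Ward} → lossy.
Decomposition 3: common = {Diag}, closure = {Diag} → lossy.

Decomposition 1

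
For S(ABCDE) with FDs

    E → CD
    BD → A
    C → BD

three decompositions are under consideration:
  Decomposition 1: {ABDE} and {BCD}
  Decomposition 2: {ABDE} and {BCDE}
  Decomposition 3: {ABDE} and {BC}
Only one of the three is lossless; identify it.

Decomposition 2

Decomposition 1: common = {BD}, closure = {ABD} → lossy.
Decomposition 2: common = {BDE}, closure = {ABCDE} → lossless.
Decomposition 3: common = {B}, closure = {B} → lossy.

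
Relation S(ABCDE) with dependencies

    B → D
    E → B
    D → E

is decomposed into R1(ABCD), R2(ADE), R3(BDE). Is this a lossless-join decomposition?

Yes

Chase test. Columns are ABCDE; row i has aⱼ where attribute j ∈ Ri, else bᵢⱼ.
Initial tableau (one row per fragment):
  row 1: a1 a2 a3 a4 b15
  row 2: a1 b22 b23 a4 a5
  row 3: b31 a2 b33 a4 a5
Rows 2 and 3 agree on E; apply E→B and equate their B entries.
Rows 1 and 2 agree on D; apply D→E and equate their E entries.
Row 1 is now all distinguished symbols — the join is lossless.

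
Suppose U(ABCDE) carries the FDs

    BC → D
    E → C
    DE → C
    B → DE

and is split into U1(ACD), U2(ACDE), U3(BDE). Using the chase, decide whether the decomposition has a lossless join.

Chase test. Columns are ABCDE; row i has aⱼ where attribute j ∈ Ui, else bᵢⱼ.
Initial tableau (one row per fragment):
  row 1: a1 b12 a3 a4 b15
  row 2: a1 b22 a3 a4 a5
  row 3: b31 a2 b33 a4 a5
Rows 2 and 3 agree on E; apply E→C and equate their C entries.
No row becomes fully distinguished — the join is lossy.

No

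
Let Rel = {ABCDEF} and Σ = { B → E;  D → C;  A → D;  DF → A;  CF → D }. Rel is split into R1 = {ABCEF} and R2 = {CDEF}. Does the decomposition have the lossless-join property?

Common attributes: R1 ∩ R2 = {CEF}.
Closure of {CEF}: CF → D applies, adding D; DF → A applies, adding A. So (CEF)⁺ = {ACDEF}.
This closure contains every attribute of R2, so R1 ∩ R2 → R2. The join is lossless.

Yes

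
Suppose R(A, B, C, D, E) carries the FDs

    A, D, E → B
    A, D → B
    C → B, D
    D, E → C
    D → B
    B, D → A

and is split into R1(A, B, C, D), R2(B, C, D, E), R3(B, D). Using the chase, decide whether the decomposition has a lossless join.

Yes

Chase test. Columns are A, B, C, D, E; row i has aⱼ where attribute j ∈ Ri, else bᵢⱼ.
Initial tableau (one row per fragment):
  row 1: a1 a2 a3 a4 b15
  row 2: b21 a2 a3 a4 a5
  row 3: b31 a2 b33 a4 b35
Rows 1 and 2 agree on B, D; apply B, D→A and equate their A entries.
Rows 1 and 3 agree on B, D; apply B, D→A and equate their A entries.
Row 2 is now all distinguished symbols — the join is lossless.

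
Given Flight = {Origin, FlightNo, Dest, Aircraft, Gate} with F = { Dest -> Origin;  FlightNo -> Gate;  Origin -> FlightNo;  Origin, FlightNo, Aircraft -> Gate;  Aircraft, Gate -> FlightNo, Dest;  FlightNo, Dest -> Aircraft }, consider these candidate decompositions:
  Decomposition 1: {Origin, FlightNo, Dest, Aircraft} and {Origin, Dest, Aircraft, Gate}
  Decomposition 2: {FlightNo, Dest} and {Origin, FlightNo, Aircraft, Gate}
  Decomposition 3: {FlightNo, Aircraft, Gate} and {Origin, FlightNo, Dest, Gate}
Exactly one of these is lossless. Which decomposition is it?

Decomposition 1

Decomposition 1: common = {Origin, Dest, Aircraft}, closure = {Origin, FlightNo, Dest, Aircraft, Gate} → lossless.
Decomposition 2: common = {FlightNo}, closure = {FlightNo, Gate} → lossy.
Decomposition 3: common = {FlightNo, Gate}, closure = {FlightNo, Gate} → lossy.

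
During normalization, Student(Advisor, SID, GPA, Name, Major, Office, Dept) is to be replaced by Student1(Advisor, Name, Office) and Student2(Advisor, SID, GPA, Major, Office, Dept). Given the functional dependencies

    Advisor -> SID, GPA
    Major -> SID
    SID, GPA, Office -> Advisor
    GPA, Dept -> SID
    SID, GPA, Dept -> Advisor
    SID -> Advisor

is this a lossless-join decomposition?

Common attributes: Student1 ∩ Student2 = {Advisor, Office}.
Closure of {Advisor, Office}: Advisor → SID, GPA applies, adding SID, GPA. So (Advisor, Office)⁺ = {Advisor, SID, GPA, Office}.
The closure contains neither all of Student1 = {Advisor, Name, Office} nor all of Student2 = {Advisor, SID, GPA, Major, Office, Dept}, so the common attributes are not a superkey of either fragment. The join is lossy.

No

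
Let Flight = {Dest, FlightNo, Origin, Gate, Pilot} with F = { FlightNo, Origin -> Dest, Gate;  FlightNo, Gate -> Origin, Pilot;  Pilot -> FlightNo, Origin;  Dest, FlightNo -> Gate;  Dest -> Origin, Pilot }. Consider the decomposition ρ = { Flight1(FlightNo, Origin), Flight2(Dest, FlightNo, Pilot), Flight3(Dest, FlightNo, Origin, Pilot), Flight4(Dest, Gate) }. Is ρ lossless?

Chase test. Columns are Dest, FlightNo, Origin, Gate, Pilot; row i has aⱼ where attribute j ∈ Flighti, else bᵢⱼ.
Initial tableau (one row per fragment):
  row 1: b11 a2 a3 b14 b15
  row 2: a1 a2 b23 b24 a5
  row 3: a1 a2 a3 b34 a5
  row 4: a1 b42 b43 a4 b45
Rows 1 and 3 agree on FlightNo, Origin; apply FlightNo, Origin→Dest, Gate and equate their Dest, Gate entries.
Rows 1 and 3 agree on FlightNo, Gate; apply FlightNo, Gate→Origin, Pilot and equate their Origin, Pilot entries.
Rows 1 and 2 agree on Pilot; apply Pilot→FlightNo, Origin and equate their FlightNo, Origin entries.
Rows 1 and 2 agree on Dest, FlightNo; apply Dest, FlightNo→Gate and equate their Gate entries.
Rows 1 and 4 agree on Dest; apply Dest→Origin, Pilot and equate their Origin, Pilot entries.
Rows 1 and 4 agree on Pilot; apply Pilot→FlightNo, Origin and equate their FlightNo, Origin entries.
Rows 1 and 4 agree on Dest, FlightNo; apply Dest, FlightNo→Gate and equate their Gate entries.
Row 1 is now all distinguished symbols — the join is lossless.

Yes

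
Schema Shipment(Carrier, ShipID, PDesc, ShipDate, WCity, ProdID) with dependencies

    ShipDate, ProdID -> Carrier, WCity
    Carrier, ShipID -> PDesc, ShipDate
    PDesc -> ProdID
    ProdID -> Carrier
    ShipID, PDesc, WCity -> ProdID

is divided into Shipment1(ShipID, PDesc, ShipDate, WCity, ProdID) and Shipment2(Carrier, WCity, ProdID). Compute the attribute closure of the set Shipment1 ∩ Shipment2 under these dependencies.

Carrier, WCity, ProdID

Shipment1 ∩ Shipment2 = {WCity, ProdID}.
ProdID → Carrier applies, adding Carrier
Closure: {Carrier, WCity, ProdID}.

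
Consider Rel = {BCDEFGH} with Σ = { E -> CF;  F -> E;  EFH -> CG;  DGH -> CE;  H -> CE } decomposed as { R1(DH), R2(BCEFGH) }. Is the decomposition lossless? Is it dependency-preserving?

Lossless test: (H)⁺ = {CEFGH}, which is a superkey of neither fragment — lossy.
Dependency preservation: DGH → CE is not contained in any single fragment, but the restricted closure of its left-hand side across the fragments still reaches the right-hand side; the remaining FDs each lie inside some fragment. All dependencies are preserved.

lossy but dependency-preserving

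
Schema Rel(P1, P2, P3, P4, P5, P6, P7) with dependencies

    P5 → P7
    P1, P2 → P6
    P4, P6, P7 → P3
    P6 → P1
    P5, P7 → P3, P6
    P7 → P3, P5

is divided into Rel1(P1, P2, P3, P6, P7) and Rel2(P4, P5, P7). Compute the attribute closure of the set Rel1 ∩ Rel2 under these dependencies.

P1, P3, P5, P6, P7

Rel1 ∩ Rel2 = {P7}.
P7 → P3, P5 applies, adding P3, P5
P5, P7 → P3, P6 applies, adding P6
P6 → P1 applies, adding P1
Closure: {P1, P3, P5, P6, P7}.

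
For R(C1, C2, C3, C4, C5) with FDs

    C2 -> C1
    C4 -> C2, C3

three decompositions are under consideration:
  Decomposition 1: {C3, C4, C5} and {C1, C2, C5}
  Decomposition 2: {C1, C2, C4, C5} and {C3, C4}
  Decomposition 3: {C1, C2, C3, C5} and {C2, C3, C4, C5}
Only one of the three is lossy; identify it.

Decomposition 1: common = {C5}, closure = {C5} → lossy.
Decomposition 2: common = {C4}, closure = {C1, C2, C3, C4} → lossless.
Decomposition 3: common = {C2, C3, C5}, closure = {C1, C2, C3, C5} → lossless.

Decomposition 1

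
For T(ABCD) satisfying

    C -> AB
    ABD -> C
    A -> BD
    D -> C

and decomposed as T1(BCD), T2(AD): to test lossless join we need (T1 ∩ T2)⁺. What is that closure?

T1 ∩ T2 = {D}.
D → C applies, adding C
C → AB applies, adding AB
Closure: {ABCD}.

ABCD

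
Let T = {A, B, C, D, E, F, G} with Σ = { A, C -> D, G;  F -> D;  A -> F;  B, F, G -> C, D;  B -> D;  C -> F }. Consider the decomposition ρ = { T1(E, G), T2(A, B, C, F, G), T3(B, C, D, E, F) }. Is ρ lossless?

No

Chase test. Columns are A, B, C, D, E, F, G; row i has aⱼ where attribute j ∈ Ti, else bᵢⱼ.
Initial tableau (one row per fragment):
  row 1: b11 b12 b13 b14 a5 b16 a7
  row 2: a1 a2 a3 b24 b25 a6 a7
  row 3: b31 a2 a3 a4 a5 a6 b37
Rows 2 and 3 agree on F; apply F→D and equate their D entries.
No row becomes fully distinguished — the join is lossy.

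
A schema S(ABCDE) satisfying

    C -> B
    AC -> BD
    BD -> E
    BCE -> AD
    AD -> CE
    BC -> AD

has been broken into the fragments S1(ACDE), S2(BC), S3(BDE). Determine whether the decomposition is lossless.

Yes

Chase test. Columns are ABCDE; row i has aⱼ where attribute j ∈ Si, else bᵢⱼ.
Initial tableau (one row per fragment):
  row 1: a1 b12 a3 a4 a5
  row 2: b21 a2 a3 b24 b25
  row 3: b31 a2 b33 a4 a5
Rows 1 and 2 agree on C; apply C→B and equate their B entries.
Rows 1 and 2 agree on BC; apply BC→AD and equate their AD entries.
Rows 1 and 2 agree on BD; apply BD→E and equate their E entries.
Row 1 is now all distinguished symbols — the join is lossless.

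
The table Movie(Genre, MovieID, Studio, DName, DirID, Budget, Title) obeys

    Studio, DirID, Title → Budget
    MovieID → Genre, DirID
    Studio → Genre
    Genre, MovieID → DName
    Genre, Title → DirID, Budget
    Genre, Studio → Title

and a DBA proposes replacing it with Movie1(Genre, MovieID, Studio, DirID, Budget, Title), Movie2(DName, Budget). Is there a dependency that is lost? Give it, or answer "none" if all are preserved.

Check Genre, MovieID → DName: no single fragment contains all of {Genre, MovieID, DName}, and the restricted closure of {Genre, MovieID} across the fragments never reaches {DName}.
Studio, DirID, Title → Budget is preserved.
MovieID → Genre, DirID is preserved.
Studio → Genre is preserved.
Genre, Title → DirID, Budget is preserved.
Genre, Studio → Title is preserved.

Genre, MovieID → DName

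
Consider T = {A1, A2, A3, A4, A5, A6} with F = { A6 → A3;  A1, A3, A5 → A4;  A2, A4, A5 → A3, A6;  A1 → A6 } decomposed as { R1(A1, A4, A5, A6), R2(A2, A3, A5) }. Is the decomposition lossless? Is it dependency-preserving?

Lossless test: (A5)⁺ = {A5}, which is a superkey of neither fragment — lossy.
Dependency preservation: the restricted closure of {A6} across the fragments never reaches {A3}, so A6 → A3 cannot be enforced without a join — not preserved.

lossy and not dependency-preserving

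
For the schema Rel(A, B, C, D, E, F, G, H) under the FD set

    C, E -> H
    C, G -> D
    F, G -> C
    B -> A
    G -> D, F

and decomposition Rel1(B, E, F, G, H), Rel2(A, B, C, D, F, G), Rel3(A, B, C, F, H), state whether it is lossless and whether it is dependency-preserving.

lossless but not dependency-preserving

Lossless test (chase): Rows 1 and 2 agree on F, G; apply F, G→C and equate their C entries. Rows 1 and 2 agree on B; apply B→A and equate their A entries. Rows 1 and 2 agree on G; apply G→D, F and equate their D, F entries. Row 1 is now all distinguished symbols — the join is lossless.
Dependency preservation: the restricted closure of {C, E} across the fragments never reaches {H}, so C, E → H cannot be enforced without a join — not preserved.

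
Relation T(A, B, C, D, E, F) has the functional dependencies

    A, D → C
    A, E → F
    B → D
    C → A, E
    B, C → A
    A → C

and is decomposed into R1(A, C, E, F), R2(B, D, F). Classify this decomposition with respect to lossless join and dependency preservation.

lossy but dependency-preserving

Lossless test: (F)⁺ = {F}, which is a superkey of neither fragment — lossy.
Dependency preservation: A, D → C; B, C → A are not contained in any single fragment, but the restricted closure of each left-hand side across the fragments still reaches the right-hand side; the remaining FDs each lie inside some fragment. All dependencies are preserved.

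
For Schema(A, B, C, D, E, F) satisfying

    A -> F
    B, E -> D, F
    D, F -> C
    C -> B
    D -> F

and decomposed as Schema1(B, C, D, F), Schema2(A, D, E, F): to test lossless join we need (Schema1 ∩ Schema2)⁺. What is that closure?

Schema1 ∩ Schema2 = {D, F}.
D, F → C applies, adding C
C → B applies, adding B
Closure: {B, C, D, F}.

B, C, D, F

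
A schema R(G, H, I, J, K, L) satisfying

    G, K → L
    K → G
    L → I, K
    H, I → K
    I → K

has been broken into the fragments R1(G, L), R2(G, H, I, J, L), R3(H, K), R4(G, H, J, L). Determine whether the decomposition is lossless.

No

Chase test. Columns are G, H, I, J, K, L; row i has aⱼ where attribute j ∈ Ri, else bᵢⱼ.
Initial tableau (one row per fragment):
  row 1: a1 b12 b13 b14 b15 a6
  row 2: a1 a2 a3 a4 b25 a6
  row 3: b31 a2 b33 b34 a5 b36
  row 4: a1 a2 b43 a4 b45 a6
Rows 1 and 2 agree on L; apply L→I, K and equate their I, K entries.
Rows 1 and 4 agree on L; apply L→I, K and equate their I, K entries.
No row becomes fully distinguished — the join is lossy.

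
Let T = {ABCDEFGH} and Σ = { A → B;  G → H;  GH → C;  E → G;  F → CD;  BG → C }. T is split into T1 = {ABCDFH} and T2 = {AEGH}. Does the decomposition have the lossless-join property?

No

Common attributes: T1 ∩ T2 = {AH}.
Closure of {AH}: A → B applies, adding B. So (AH)⁺ = {ABH}.
The closure contains neither all of T1 = {ABCDFH} nor all of T2 = {AEGH}, so the common attributes are not a superkey of either fragment. The join is lossy.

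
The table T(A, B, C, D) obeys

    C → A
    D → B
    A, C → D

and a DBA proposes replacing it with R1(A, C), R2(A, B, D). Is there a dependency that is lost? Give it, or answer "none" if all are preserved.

A, C → D

Check A, C → D: no single fragment contains all of {A, C, D}, and the restricted closure of {A, C} across the fragments never reaches {D}.
C → A is preserved.
D → B is preserved.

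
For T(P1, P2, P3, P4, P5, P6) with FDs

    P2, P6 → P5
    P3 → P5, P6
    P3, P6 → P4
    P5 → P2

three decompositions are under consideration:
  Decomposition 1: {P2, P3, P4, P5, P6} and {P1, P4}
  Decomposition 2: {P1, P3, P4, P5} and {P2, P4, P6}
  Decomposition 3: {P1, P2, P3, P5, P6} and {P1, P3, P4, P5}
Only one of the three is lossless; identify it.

Decomposition 1: common = {P4}, closure = {P4} → lossy.
Decomposition 2: common = {P4}, closure = {P4} → lossy.
Decomposition 3: common = {P1, P3, P5}, closure = {P1, P2, P3, P4, P5, P6} → lossless.

Decomposition 3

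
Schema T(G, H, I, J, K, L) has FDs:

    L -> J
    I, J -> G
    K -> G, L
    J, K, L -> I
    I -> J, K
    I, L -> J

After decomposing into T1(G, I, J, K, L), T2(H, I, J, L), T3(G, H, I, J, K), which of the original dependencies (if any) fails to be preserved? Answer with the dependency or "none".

L → J lies within T1.
I, J → G lies within T1.
K → G, L lies within T1.
J, K, L → I lies within T1.
I → J, K lies within T1.
I, L → J lies within T1.
Every dependency is enforceable on the fragments, so the decomposition is dependency-preserving.

none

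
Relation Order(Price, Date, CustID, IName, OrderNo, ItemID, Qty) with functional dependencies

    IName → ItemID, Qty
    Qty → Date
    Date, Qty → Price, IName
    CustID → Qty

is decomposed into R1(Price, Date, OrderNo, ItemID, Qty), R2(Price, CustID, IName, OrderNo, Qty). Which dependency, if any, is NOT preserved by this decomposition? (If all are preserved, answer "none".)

IName → ItemID, Qty: restricted closure across fragments reaches ItemID, Qty.
Qty → Date lies within R1.
Date, Qty → Price, IName: restricted closure across fragments reaches Price, IName.
CustID → Qty lies within R2.
Every dependency is enforceable on the fragments, so the decomposition is dependency-preserving.

none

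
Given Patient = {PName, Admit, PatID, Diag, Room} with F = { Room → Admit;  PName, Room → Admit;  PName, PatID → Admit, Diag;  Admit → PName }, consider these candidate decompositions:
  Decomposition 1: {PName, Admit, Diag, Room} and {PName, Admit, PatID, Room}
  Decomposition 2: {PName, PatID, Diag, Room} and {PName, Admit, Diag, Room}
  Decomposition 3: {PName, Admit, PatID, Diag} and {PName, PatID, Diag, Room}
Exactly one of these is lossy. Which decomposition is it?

Decomposition 1: common = {PName, Admit, Room}, closure = {PName, Admit, Room} → lossy.
Decomposition 2: common = {PName, Diag, Room}, closure = {PName, Admit, Diag, Room} → lossless.
Decomposition 3: common = {PName, PatID, Diag}, closure = {PName, Admit, PatID, Diag} → lossless.

Decomposition 1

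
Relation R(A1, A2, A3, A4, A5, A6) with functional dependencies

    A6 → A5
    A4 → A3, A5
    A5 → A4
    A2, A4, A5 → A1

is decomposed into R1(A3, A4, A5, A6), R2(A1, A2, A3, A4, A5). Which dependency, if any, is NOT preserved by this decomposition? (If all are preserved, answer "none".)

none

A6 → A5 lies within R1.
A4 → A3, A5 lies within R1.
A5 → A4 lies within R1.
A2, A4, A5 → A1 lies within R2.
Every dependency is enforceable on the fragments, so the decomposition is dependency-preserving.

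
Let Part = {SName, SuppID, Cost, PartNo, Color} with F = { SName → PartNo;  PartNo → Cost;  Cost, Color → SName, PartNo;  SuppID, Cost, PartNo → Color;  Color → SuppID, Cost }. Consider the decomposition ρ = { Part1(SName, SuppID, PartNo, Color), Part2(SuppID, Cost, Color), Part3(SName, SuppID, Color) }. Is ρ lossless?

Yes

Chase test. Columns are SName, SuppID, Cost, PartNo, Color; row i has aⱼ where attribute j ∈ Parti, else bᵢⱼ.
Initial tableau (one row per fragment):
  row 1: a1 a2 b13 a4 a5
  row 2: b21 a2 a3 b24 a5
  row 3: a1 a2 b33 b34 a5
Rows 1 and 3 agree on SName; apply SName→PartNo and equate their PartNo entries.
Rows 1 and 3 agree on PartNo; apply PartNo→Cost and equate their Cost entries.
Rows 1 and 2 agree on Color; apply Color→SuppID, Cost and equate their SuppID, Cost entries.
Rows 1 and 2 agree on Cost, Color; apply Cost, Color→SName, PartNo and equate their SName, PartNo entries.
Row 1 is now all distinguished symbols — the join is lossless.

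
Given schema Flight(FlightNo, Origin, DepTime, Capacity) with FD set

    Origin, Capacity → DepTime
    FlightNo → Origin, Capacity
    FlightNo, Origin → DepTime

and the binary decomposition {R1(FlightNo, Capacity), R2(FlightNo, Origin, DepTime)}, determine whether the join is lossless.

Common attributes: R1 ∩ R2 = {FlightNo}.
Closure of {FlightNo}: FlightNo → Origin, Capacity applies, adding Origin, Capacity; FlightNo, Origin → DepTime applies, adding DepTime. So (FlightNo)⁺ = {FlightNo, Origin, DepTime, Capacity}.
This closure contains every attribute of R1, so R1 ∩ R2 → R1. The join is lossless.

Yes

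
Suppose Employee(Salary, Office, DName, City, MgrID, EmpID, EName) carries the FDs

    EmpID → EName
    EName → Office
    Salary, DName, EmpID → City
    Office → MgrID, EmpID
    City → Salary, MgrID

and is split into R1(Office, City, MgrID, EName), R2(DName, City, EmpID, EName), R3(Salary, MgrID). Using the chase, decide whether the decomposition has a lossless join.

No

Chase test. Columns are Salary, Office, DName, City, MgrID, EmpID, EName; row i has aⱼ where attribute j ∈ Ri, else bᵢⱼ.
Initial tableau (one row per fragment):
  row 1: b11 a2 b13 a4 a5 b16 a7
  row 2: b21 b22 a3 a4 b25 a6 a7
  row 3: a1 b32 b33 b34 a5 b36 b37
Rows 1 and 2 agree on EName; apply EName→Office and equate their Office entries.
Rows 1 and 2 agree on Office; apply Office→MgrID, EmpID and equate their MgrID, EmpID entries.
Rows 1 and 2 agree on City; apply City→Salary, MgrID and equate their Salary, MgrID entries.
No row becomes fully distinguished — the join is lossy.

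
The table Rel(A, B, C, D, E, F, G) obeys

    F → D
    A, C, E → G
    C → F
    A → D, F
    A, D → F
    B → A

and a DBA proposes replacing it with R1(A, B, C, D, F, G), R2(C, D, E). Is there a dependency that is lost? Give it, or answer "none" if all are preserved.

A, C, E → G

Check A, C, E → G: no single fragment contains all of {A, C, E, G}, and the restricted closure of {A, C, E} across the fragments never reaches {G}.
F → D is preserved.
C → F is preserved.
A → D, F is preserved.
A, D → F is preserved.
B → A is preserved.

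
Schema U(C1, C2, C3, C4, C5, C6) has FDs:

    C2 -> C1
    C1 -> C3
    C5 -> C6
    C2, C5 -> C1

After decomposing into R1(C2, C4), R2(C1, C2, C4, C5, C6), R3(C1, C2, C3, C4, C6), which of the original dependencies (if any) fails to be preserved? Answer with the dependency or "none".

none

C2 → C1 lies within R2.
C1 → C3 lies within R3.
C5 → C6 lies within R2.
C2, C5 → C1 lies within R2.
Every dependency is enforceable on the fragments, so the decomposition is dependency-preserving.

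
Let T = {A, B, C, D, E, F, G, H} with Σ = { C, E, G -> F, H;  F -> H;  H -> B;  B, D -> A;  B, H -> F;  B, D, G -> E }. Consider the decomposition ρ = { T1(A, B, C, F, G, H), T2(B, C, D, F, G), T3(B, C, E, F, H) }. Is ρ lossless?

No

Chase test. Columns are A, B, C, D, E, F, G, H; row i has aⱼ where attribute j ∈ Ti, else bᵢⱼ.
Initial tableau (one row per fragment):
  row 1: a1 a2 a3 b14 b15 a6 a7 a8
  row 2: b21 a2 a3 a4 b25 a6 a7 b28
  row 3: b31 a2 a3 b34 a5 a6 b37 a8
Rows 1 and 2 agree on F; apply F→H and equate their H entries.
No row becomes fully distinguished — the join is lossy.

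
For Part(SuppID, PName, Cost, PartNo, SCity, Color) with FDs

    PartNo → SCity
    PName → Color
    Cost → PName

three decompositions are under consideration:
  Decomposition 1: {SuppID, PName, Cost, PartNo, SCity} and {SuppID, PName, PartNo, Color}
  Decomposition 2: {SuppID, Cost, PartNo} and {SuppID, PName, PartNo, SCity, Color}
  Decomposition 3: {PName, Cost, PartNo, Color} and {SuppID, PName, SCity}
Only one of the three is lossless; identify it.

Decomposition 1

Decomposition 1: common = {SuppID, PName, PartNo}, closure = {SuppID, PName, PartNo, SCity, Color} → lossless.
Decomposition 2: common = {SuppID, PartNo}, closure = {SuppID, PartNo, SCity} → lossy.
Decomposition 3: common = {PName}, closure = {PName, Color} → lossy.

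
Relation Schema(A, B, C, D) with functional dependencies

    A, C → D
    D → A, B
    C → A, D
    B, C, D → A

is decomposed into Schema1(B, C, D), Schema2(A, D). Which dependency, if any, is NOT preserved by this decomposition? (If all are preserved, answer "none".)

A, C → D: restricted closure across fragments reaches D.
D → A, B: restricted closure across fragments reaches A, B.
C → A, D: restricted closure across fragments reaches A, D.
B, C, D → A: restricted closure across fragments reaches A.
Every dependency is enforceable on the fragments, so the decomposition is dependency-preserving.

none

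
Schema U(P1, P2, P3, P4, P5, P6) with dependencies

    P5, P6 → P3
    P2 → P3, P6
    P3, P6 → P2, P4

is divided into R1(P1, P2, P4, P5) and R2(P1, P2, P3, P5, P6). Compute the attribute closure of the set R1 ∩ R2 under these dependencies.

R1 ∩ R2 = {P1, P2, P5}.
P2 → P3, P6 applies, adding P3, P6
P3, P6 → P2, P4 applies, adding P4
Closure: {P1, P2, P3, P4, P5, P6}.

P1, P2, P3, P4, P5, P6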